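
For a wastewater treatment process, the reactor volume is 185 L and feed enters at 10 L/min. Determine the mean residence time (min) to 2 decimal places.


tau = V / v0
tau = 185 / 10
tau = 18.50 min


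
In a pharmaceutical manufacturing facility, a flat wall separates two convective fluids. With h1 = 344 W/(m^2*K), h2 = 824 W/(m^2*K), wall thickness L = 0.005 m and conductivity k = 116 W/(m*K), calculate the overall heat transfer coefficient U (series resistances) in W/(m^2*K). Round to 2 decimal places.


1/U = 1/h1 + L/k + 1/h2
1/U = 1/344 + 0.005/116 + 1/824
1/U = 0.0029069767 + 4.31034e-05 + 0.0012135922
1/U = 0.0041636723
U = 240.17 W/(m^2*K)


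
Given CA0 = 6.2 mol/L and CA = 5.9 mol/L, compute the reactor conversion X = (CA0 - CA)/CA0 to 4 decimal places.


X = (CA0 - CA) / CA0
X = (6.2 - 5.9) / 6.2
X = 0.3 / 6.2
X = 0.0484


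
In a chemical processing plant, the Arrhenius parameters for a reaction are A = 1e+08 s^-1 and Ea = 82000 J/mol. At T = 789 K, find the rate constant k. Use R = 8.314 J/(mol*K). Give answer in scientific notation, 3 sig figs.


k = A * exp(-Ea/(R*T))
k = 1e+08 * exp(-82000 / (8.314 * 789))
k = 1e+08 * exp(-12.500484)
k = 3.72e+02


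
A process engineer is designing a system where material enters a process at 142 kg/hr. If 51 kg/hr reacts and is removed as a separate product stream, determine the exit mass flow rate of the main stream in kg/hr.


Steady-state mass balance on the main outlet: F_out = F_in - F_removed
F_out = 142 - 51
F_out = 91 kg/hr


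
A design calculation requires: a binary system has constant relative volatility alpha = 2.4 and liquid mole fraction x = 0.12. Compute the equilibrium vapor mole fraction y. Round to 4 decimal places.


y = alpha*x / (1 + (alpha-1)*x)
y = 2.4*0.12 / (1 + (2.4-1)*0.12)
y = 0.288 / (1 + 0.168)
y = 0.288 / 1.168
y = 0.2466


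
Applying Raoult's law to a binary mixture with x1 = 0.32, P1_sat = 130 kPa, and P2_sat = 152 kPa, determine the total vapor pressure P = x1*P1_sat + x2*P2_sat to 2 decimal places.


P = x1*P1_sat + x2*P2_sat
x2 = 1 - x1 = 1 - 0.32 = 0.68
P = 0.32*130 + 0.68*152
P = 41.6 + 103.36
P = 144.96 kPa


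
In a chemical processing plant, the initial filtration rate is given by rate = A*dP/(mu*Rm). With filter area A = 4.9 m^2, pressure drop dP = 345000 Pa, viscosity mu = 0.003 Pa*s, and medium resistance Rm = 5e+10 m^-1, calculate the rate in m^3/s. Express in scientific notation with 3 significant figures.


rate = A * dP / (mu * Rm)
rate = 4.9 * 345000 / (0.003 * 5e+10)
rate = 1690500.0 / 1.500e+08
rate = 1.13e-02 m^3/s


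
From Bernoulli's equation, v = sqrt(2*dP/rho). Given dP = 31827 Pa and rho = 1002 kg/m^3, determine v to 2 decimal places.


v = sqrt(2*dP/rho)
v = sqrt(2*31827/1002)
v = sqrt(63.526946)
v = 7.97 m/s


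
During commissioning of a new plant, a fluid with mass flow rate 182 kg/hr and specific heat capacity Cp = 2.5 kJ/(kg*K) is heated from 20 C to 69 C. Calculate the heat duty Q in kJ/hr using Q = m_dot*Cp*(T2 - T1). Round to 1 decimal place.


Q = m_dot * Cp * (T2 - T1)
Q = 182 * 2.5 * (69 - 20)
Q = 182 * 2.5 * 49
Q = 22295.0 kJ/hr


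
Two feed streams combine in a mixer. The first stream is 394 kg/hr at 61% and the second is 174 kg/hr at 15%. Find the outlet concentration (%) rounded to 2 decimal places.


Mass balance on solute: F1*x1 + F2*x2 = F3*x3
F3 = F1 + F2 = 394 + 174 = 568 kg/hr
x3 = (F1*x1 + F2*x2)/F3
x3 = (394*0.61 + 174*0.15) / 568
x3 = 46.91%


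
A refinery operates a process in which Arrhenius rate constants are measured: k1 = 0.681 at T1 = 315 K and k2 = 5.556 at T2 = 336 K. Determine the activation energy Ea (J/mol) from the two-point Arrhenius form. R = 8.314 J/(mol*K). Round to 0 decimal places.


Ea = R * ln(k2/k1) / (1/T1 - 1/T2)
ln(k2/k1) = ln(5.556/0.681) = 2.0990714
1/T1 - 1/T2 = 1/315 - 1/336 = 0.000198412698
Ea = 8.314 * 2.0990714 / 0.000198412698
Ea = 87956 J/mol


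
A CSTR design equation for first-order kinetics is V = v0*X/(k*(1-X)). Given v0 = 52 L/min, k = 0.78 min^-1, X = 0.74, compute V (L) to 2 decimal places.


V = v0 * X / (k * (1 - X))
V = 52 * 0.74 / (0.78 * (1 - 0.74))
V = 38.48 / (0.78 * 0.26)
V = 38.48 / 0.2028
V = 189.74 L


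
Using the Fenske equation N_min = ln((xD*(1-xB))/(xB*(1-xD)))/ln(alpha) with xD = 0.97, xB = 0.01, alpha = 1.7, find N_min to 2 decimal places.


N_min = ln((xD*(1-xB))/(xB*(1-xD))) / ln(alpha)
Numerator inside ln: 0.9603 / 0.0003 = 3201.0
ln(3201.0) = 8.071219
ln(alpha) = ln(1.7) = 0.530628
N_min = 8.071219 / 0.530628 = 15.21


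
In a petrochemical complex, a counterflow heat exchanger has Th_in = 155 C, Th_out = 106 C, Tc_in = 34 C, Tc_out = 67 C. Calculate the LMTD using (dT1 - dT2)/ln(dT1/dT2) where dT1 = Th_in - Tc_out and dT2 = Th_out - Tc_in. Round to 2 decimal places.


dT1 = Th_in - Tc_out = 155 - 67 = 88
dT2 = Th_out - Tc_in = 106 - 34 = 72
LMTD = (dT1 - dT2) / ln(dT1/dT2)
LMTD = (88 - 72) / ln(88/72)
LMTD = 79.73 K


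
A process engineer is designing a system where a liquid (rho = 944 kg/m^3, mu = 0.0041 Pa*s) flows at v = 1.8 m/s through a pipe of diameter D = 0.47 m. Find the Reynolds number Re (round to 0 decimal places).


Re = rho * v * D / mu
Re = 944 * 1.8 * 0.47 / 0.0041
Re = 798.624 / 0.0041
Re = 194786


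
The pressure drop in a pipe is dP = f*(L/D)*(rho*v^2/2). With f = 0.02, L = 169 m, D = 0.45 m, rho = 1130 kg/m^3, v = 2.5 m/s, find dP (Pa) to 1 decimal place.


dP = f * (L/D) * (rho*v^2/2)
dP = 0.02 * (169/0.45) * (1130*2.5^2/2)
L/D = 375.55555556
rho*v^2/2 = 1130*6.25/2 = 3531.25
dP = 0.02 * 375.55555556 * 3531.25
dP = 26523.6 Pa


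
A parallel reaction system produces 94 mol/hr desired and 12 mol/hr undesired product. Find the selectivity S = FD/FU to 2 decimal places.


S = desired product rate / undesired product rate
S = 94 / 12
S = 7.83


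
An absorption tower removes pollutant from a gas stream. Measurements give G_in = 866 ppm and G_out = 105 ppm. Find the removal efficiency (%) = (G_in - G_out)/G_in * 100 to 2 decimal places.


Efficiency = (G_in - G_out) / G_in * 100%
Efficiency = (866 - 105) / 866 * 100
Efficiency = 761 / 866 * 100
Efficiency = 87.88%


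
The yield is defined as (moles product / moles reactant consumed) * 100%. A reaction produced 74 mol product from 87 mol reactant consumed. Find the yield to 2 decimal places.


Yield = (moles product / moles consumed) * 100%
Yield = (74 / 87) * 100
Yield = 0.8506 * 100
Yield = 85.06%


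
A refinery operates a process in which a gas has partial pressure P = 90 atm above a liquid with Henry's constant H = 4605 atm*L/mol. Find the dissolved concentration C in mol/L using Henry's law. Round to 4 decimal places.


C = P / H
C = 90 / 4605
C = 0.0195 mol/L


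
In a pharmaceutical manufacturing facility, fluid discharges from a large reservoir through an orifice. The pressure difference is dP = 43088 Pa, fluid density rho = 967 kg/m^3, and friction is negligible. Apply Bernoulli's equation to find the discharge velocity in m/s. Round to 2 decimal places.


v = sqrt(2*dP/rho)
v = sqrt(2*43088/967)
v = sqrt(89.116856)
v = 9.44 m/s


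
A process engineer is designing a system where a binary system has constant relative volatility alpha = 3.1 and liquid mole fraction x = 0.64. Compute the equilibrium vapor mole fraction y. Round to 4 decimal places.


y = alpha*x / (1 + (alpha-1)*x)
y = 3.1*0.64 / (1 + (3.1-1)*0.64)
y = 1.984 / (1 + 1.344)
y = 1.984 / 2.344
y = 0.8464


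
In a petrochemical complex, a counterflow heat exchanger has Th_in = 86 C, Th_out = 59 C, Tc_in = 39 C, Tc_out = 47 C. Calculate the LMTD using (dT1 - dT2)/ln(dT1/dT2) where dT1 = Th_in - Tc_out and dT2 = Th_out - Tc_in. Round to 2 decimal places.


dT1 = Th_in - Tc_out = 86 - 47 = 39
dT2 = Th_out - Tc_in = 59 - 39 = 20
LMTD = (dT1 - dT2) / ln(dT1/dT2)
LMTD = (39 - 20) / ln(39/20)
LMTD = 28.45 K


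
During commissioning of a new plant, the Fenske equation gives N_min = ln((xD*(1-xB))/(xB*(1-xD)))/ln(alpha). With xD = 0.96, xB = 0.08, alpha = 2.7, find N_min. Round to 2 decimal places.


N_min = ln((xD*(1-xB))/(xB*(1-xD))) / ln(alpha)
Numerator inside ln: 0.8832 / 0.0032 = 276.0
ln(276.0) = 5.620401
ln(alpha) = ln(2.7) = 0.993252
N_min = 5.620401 / 0.993252 = 5.66


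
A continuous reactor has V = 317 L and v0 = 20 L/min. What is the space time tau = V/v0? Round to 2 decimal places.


tau = V / v0
tau = 317 / 20
tau = 15.85 min


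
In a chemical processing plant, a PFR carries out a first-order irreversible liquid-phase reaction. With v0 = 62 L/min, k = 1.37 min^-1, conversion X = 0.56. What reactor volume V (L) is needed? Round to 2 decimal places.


V = (v0/k) * ln(1/(1-X))
V = (62/1.37) * ln(1/(1-0.56))
V = 45.255474 * ln(2.272727)
V = 45.255474 * 0.82098
V = 37.15 L


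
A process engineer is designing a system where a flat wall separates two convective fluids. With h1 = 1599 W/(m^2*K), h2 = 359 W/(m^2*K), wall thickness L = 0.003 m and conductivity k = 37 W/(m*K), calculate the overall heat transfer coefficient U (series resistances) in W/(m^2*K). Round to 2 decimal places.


1/U = 1/h1 + L/k + 1/h2
1/U = 1/1599 + 0.003/37 + 1/359
1/U = 0.0006253909 + 8.10811e-05 + 0.0027855153
1/U = 0.0034919873
U = 286.37 W/(m^2*K)


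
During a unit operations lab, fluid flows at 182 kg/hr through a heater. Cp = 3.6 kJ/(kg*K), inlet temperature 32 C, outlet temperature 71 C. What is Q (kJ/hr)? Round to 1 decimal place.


Q = m_dot * Cp * (T2 - T1)
Q = 182 * 3.6 * (71 - 32)
Q = 182 * 3.6 * 39
Q = 25552.8 kJ/hr


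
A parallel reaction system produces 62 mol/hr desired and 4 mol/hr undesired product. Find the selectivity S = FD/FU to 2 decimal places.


S = desired product rate / undesired product rate
S = 62 / 4
S = 15.50


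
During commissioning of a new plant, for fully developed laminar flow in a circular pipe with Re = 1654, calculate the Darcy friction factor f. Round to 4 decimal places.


f = 64 / Re
f = 64 / 1654
f = 0.0387


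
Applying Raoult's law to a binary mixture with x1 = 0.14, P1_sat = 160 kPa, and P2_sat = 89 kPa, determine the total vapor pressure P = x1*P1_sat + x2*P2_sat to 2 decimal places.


P = x1*P1_sat + x2*P2_sat
x2 = 1 - x1 = 1 - 0.14 = 0.86
P = 0.14*160 + 0.86*89
P = 22.4 + 76.54
P = 98.94 kPa


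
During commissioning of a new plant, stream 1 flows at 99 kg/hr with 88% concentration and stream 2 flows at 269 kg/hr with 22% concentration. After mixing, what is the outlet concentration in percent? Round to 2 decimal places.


Mass balance on solute: F1*x1 + F2*x2 = F3*x3
F3 = F1 + F2 = 99 + 269 = 368 kg/hr
x3 = (F1*x1 + F2*x2)/F3
x3 = (99*0.88 + 269*0.22) / 368
x3 = 39.76%


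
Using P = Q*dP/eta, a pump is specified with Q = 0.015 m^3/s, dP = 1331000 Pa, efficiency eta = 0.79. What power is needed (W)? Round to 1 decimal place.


P = Q * dP / eta
P = 0.015 * 1331000 / 0.79
P = 19965.0 / 0.79
P = 25272.2 W


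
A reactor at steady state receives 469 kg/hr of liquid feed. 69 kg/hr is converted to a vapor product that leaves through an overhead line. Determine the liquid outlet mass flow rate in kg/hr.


Steady-state mass balance on the main outlet: F_out = F_in - F_removed
F_out = 469 - 69
F_out = 400 kg/hr


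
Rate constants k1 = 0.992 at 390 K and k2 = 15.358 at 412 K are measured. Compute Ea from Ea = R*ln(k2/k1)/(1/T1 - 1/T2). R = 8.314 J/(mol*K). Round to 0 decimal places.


Ea = R * ln(k2/k1) / (1/T1 - 1/T2)
ln(k2/k1) = ln(15.358/0.992) = 2.7396687
1/T1 - 1/T2 = 1/390 - 1/412 = 0.000136918098
Ea = 8.314 * 2.7396687 / 0.000136918098
Ea = 166359 J/mol


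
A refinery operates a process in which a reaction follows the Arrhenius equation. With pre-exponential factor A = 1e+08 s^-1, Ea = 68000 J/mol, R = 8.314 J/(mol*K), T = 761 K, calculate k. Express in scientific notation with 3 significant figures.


k = A * exp(-Ea/(R*T))
k = 1e+08 * exp(-68000 / (8.314 * 761))
k = 1e+08 * exp(-10.747668)
k = 2.15e+03


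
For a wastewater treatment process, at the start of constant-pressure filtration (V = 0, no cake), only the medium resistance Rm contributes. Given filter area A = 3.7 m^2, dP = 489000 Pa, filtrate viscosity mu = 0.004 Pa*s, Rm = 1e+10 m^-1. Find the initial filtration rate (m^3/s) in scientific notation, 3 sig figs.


rate = A * dP / (mu * Rm)
rate = 3.7 * 489000 / (0.004 * 1e+10)
rate = 1809300.0 / 4.000e+07
rate = 4.52e-02 m^3/s


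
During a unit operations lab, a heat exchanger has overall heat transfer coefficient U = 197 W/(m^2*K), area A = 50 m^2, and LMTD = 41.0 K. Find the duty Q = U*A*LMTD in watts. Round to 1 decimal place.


Q = U * A * LMTD
Q = 197 * 50 * 41.0
Q = 403850.0 W


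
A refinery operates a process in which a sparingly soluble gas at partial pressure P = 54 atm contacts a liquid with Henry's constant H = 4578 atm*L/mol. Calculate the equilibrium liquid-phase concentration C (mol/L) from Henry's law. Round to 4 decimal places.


C = P / H
C = 54 / 4578
C = 0.0118 mol/L


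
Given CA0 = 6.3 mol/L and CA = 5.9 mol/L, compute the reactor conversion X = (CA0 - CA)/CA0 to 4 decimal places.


X = (CA0 - CA) / CA0
X = (6.3 - 5.9) / 6.3
X = 0.4 / 6.3
X = 0.0635


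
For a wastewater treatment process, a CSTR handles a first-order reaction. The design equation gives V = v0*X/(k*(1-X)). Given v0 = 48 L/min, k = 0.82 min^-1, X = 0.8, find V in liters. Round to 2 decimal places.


V = v0 * X / (k * (1 - X))
V = 48 * 0.8 / (0.82 * (1 - 0.8))
V = 38.4 / (0.82 * 0.2)
V = 38.4 / 0.164
V = 234.15 L


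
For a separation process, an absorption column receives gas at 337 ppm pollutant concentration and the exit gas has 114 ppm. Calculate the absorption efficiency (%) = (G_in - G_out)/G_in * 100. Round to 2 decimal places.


Efficiency = (G_in - G_out) / G_in * 100%
Efficiency = (337 - 114) / 337 * 100
Efficiency = 223 / 337 * 100
Efficiency = 66.17%


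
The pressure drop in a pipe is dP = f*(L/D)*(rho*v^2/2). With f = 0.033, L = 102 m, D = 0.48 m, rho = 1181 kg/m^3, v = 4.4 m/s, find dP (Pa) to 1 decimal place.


dP = f * (L/D) * (rho*v^2/2)
dP = 0.033 * (102/0.48) * (1181*4.4^2/2)
L/D = 212.5
rho*v^2/2 = 1181*19.36/2 = 11432.08
dP = 0.033 * 212.5 * 11432.08
dP = 80167.5 Pa


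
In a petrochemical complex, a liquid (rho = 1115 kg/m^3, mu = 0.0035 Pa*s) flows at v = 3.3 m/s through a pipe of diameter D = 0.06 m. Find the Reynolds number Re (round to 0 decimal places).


Re = rho * v * D / mu
Re = 1115 * 3.3 * 0.06 / 0.0035
Re = 220.77 / 0.0035
Re = 63077


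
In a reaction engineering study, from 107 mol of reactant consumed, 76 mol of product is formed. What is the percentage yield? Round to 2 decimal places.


Yield = (moles product / moles consumed) * 100%
Yield = (76 / 107) * 100
Yield = 0.7103 * 100
Yield = 71.03%


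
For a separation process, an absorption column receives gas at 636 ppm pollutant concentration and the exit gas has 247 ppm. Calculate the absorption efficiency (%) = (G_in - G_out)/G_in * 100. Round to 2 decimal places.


Efficiency = (G_in - G_out) / G_in * 100%
Efficiency = (636 - 247) / 636 * 100
Efficiency = 389 / 636 * 100
Efficiency = 61.16%


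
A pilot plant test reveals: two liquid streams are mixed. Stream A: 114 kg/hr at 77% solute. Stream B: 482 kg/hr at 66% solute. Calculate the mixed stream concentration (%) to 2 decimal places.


Mass balance on solute: F1*x1 + F2*x2 = F3*x3
F3 = F1 + F2 = 114 + 482 = 596 kg/hr
x3 = (F1*x1 + F2*x2)/F3
x3 = (114*0.77 + 482*0.66) / 596
x3 = 68.10%


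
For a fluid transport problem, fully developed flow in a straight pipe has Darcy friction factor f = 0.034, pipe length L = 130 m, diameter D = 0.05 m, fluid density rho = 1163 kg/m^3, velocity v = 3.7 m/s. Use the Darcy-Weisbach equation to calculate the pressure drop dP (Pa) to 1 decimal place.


dP = f * (L/D) * (rho*v^2/2)
dP = 0.034 * (130/0.05) * (1163*3.7^2/2)
L/D = 2600.0
rho*v^2/2 = 1163*13.69/2 = 7960.735
dP = 0.034 * 2600.0 * 7960.735
dP = 703729.0 Pa


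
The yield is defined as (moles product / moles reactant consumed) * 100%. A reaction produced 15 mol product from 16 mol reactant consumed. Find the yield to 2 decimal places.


Yield = (moles product / moles consumed) * 100%
Yield = (15 / 16) * 100
Yield = 0.9375 * 100
Yield = 93.75%


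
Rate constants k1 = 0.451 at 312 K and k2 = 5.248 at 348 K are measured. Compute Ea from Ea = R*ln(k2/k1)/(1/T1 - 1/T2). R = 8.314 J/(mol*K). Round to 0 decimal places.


Ea = R * ln(k2/k1) / (1/T1 - 1/T2)
ln(k2/k1) = ln(5.248/0.451) = 2.454135
1/T1 - 1/T2 = 1/312 - 1/348 = 0.000331564987
Ea = 8.314 * 2.454135 / 0.000331564987
Ea = 61537 J/mol


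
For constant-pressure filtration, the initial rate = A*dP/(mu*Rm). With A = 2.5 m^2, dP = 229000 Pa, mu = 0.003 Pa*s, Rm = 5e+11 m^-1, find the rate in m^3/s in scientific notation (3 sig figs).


rate = A * dP / (mu * Rm)
rate = 2.5 * 229000 / (0.003 * 5e+11)
rate = 572500.0 / 1.500e+09
rate = 3.82e-04 m^3/s


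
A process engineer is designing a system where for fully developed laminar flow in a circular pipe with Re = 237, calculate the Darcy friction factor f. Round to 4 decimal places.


f = 64 / Re
f = 64 / 237
f = 0.2700


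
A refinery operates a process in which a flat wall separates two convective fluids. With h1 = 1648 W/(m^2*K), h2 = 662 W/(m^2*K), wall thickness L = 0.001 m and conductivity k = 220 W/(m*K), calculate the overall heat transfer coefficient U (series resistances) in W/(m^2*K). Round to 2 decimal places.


1/U = 1/h1 + L/k + 1/h2
1/U = 1/1648 + 0.001/220 + 1/662
1/U = 0.0006067961 + 4.5455e-06 + 0.001510574
1/U = 0.0021219156
U = 471.27 W/(m^2*K)


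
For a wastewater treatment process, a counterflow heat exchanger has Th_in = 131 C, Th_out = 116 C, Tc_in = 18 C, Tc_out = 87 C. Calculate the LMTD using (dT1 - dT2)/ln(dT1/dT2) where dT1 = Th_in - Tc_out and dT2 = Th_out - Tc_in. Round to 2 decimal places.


dT1 = Th_in - Tc_out = 131 - 87 = 44
dT2 = Th_out - Tc_in = 116 - 18 = 98
LMTD = (dT1 - dT2) / ln(dT1/dT2)
LMTD = (44 - 98) / ln(44/98)
LMTD = 67.43 K


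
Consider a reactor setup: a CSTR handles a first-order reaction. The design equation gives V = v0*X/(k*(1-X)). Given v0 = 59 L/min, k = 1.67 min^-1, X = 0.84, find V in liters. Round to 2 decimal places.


V = v0 * X / (k * (1 - X))
V = 59 * 0.84 / (1.67 * (1 - 0.84))
V = 49.56 / (1.67 * 0.16)
V = 49.56 / 0.2672
V = 185.48 L


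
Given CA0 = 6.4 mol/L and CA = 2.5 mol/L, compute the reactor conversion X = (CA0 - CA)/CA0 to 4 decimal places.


X = (CA0 - CA) / CA0
X = (6.4 - 2.5) / 6.4
X = 3.9 / 6.4
X = 0.6094


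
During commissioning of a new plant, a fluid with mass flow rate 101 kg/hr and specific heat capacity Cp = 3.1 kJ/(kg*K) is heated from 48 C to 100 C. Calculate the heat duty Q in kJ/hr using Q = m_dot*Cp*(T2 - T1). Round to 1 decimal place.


Q = m_dot * Cp * (T2 - T1)
Q = 101 * 3.1 * (100 - 48)
Q = 101 * 3.1 * 52
Q = 16281.2 kJ/hr


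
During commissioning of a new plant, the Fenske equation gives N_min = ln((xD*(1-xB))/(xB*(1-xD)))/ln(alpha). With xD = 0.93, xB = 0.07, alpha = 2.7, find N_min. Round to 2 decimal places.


N_min = ln((xD*(1-xB))/(xB*(1-xD))) / ln(alpha)
Numerator inside ln: 0.8649 / 0.0049 = 176.510204
ln(176.510204) = 5.173379
ln(alpha) = ln(2.7) = 0.993252
N_min = 5.173379 / 0.993252 = 5.21


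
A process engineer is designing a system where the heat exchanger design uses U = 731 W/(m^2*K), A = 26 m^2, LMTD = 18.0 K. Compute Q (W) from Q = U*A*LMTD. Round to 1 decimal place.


Q = U * A * LMTD
Q = 731 * 26 * 18.0
Q = 342108.0 W


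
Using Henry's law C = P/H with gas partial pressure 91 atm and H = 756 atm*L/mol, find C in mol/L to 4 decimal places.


C = P / H
C = 91 / 756
C = 0.1204 mol/L


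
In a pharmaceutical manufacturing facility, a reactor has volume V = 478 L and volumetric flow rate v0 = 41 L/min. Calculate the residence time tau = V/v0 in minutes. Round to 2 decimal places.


tau = V / v0
tau = 478 / 41
tau = 11.66 min


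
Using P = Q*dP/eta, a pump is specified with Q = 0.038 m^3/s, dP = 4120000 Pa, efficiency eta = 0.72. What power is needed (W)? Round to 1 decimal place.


P = Q * dP / eta
P = 0.038 * 4120000 / 0.72
P = 156560.0 / 0.72
P = 217444.4 W


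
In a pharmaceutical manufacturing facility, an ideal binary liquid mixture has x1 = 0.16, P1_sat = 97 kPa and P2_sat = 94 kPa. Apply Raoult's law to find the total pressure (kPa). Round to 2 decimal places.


P = x1*P1_sat + x2*P2_sat
x2 = 1 - x1 = 1 - 0.16 = 0.84
P = 0.16*97 + 0.84*94
P = 15.52 + 78.96
P = 94.48 kPa


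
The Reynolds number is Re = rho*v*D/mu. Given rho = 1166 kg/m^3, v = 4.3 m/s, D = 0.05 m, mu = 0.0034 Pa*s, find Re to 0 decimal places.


Re = rho * v * D / mu
Re = 1166 * 4.3 * 0.05 / 0.0034
Re = 250.69 / 0.0034
Re = 73732


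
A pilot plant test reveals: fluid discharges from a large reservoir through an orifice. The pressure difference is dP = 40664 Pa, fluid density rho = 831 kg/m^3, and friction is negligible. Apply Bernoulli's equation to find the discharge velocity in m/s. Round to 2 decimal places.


v = sqrt(2*dP/rho)
v = sqrt(2*40664/831)
v = sqrt(97.867629)
v = 9.89 m/s


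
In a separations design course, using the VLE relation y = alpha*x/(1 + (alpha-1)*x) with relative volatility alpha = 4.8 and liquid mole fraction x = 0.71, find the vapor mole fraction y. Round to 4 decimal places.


y = alpha*x / (1 + (alpha-1)*x)
y = 4.8*0.71 / (1 + (4.8-1)*0.71)
y = 3.408 / (1 + 2.698)
y = 3.408 / 3.698
y = 0.9216


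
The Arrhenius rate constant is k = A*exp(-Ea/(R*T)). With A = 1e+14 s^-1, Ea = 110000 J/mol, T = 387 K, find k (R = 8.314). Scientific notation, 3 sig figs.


k = A * exp(-Ea/(R*T))
k = 1e+14 * exp(-110000 / (8.314 * 387))
k = 1e+14 * exp(-34.187843)
k = 1.42e-01


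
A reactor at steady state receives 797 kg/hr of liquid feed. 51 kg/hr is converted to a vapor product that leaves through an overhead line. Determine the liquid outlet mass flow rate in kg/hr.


Steady-state mass balance on the main outlet: F_out = F_in - F_removed
F_out = 797 - 51
F_out = 746 kg/hr


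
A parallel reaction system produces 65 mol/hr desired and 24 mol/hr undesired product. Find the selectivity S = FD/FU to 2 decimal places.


S = desired product rate / undesired product rate
S = 65 / 24
S = 2.71


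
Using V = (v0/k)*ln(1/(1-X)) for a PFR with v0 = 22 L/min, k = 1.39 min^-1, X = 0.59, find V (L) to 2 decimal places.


V = (v0/k) * ln(1/(1-X))
V = (22/1.39) * ln(1/(1-0.59))
V = 15.827338 * ln(2.439024)
V = 15.827338 * 0.891598
V = 14.11 L


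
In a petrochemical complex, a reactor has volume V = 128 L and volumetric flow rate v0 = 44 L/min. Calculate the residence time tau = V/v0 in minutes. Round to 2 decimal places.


tau = V / v0
tau = 128 / 44
tau = 2.91 min


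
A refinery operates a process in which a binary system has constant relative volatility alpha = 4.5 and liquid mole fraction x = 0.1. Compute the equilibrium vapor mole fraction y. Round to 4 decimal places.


y = alpha*x / (1 + (alpha-1)*x)
y = 4.5*0.1 / (1 + (4.5-1)*0.1)
y = 0.45 / (1 + 0.35)
y = 0.45 / 1.35
y = 0.3333


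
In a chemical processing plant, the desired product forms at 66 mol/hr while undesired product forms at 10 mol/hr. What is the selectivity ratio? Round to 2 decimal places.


S = desired product rate / undesired product rate
S = 66 / 10
S = 6.60


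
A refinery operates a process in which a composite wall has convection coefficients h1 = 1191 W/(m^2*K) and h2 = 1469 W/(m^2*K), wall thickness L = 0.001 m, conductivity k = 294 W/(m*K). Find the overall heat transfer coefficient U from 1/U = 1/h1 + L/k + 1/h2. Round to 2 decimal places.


1/U = 1/h1 + L/k + 1/h2
1/U = 1/1191 + 0.001/294 + 1/1469
1/U = 0.0008396306 + 3.4014e-06 + 0.0006807352
1/U = 0.0015237672
U = 656.27 W/(m^2*K)


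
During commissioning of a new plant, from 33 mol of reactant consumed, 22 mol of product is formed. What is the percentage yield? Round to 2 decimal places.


Yield = (moles product / moles consumed) * 100%
Yield = (22 / 33) * 100
Yield = 0.6667 * 100
Yield = 66.67%


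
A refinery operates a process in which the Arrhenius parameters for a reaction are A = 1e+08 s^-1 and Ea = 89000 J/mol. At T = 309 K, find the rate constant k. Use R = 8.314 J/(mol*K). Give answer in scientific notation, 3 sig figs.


k = A * exp(-Ea/(R*T))
k = 1e+08 * exp(-89000 / (8.314 * 309))
k = 1e+08 * exp(-34.64348)
k = 9.01e-08


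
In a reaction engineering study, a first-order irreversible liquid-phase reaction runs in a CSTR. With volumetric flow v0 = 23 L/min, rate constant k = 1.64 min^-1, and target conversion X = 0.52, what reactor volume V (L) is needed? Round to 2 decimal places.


V = v0 * X / (k * (1 - X))
V = 23 * 0.52 / (1.64 * (1 - 0.52))
V = 11.96 / (1.64 * 0.48)
V = 11.96 / 0.7872
V = 15.19 L


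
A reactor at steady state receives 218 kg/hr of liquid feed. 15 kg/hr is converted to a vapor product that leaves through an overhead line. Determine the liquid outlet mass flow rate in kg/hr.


Steady-state mass balance on the main outlet: F_out = F_in - F_removed
F_out = 218 - 15
F_out = 203 kg/hr


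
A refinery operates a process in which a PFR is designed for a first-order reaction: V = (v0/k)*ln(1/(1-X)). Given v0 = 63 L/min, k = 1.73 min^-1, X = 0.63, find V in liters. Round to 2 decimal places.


V = (v0/k) * ln(1/(1-X))
V = (63/1.73) * ln(1/(1-0.63))
V = 36.416185 * ln(2.702703)
V = 36.416185 * 0.994252
V = 36.21 L


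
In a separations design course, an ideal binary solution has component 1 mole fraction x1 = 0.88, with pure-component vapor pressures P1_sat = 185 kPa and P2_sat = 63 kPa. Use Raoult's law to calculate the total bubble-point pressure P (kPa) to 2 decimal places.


P = x1*P1_sat + x2*P2_sat
x2 = 1 - x1 = 1 - 0.88 = 0.12
P = 0.88*185 + 0.12*63
P = 162.8 + 7.56
P = 170.36 kPa


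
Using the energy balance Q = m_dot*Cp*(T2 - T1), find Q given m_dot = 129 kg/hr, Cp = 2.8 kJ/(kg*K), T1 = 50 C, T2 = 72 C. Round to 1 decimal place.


Q = m_dot * Cp * (T2 - T1)
Q = 129 * 2.8 * (72 - 50)
Q = 129 * 2.8 * 22
Q = 7946.4 kJ/hr


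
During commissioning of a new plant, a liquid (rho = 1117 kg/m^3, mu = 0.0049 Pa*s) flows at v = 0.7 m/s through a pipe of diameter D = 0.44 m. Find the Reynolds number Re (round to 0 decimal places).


Re = rho * v * D / mu
Re = 1117 * 0.7 * 0.44 / 0.0049
Re = 344.036 / 0.0049
Re = 70211


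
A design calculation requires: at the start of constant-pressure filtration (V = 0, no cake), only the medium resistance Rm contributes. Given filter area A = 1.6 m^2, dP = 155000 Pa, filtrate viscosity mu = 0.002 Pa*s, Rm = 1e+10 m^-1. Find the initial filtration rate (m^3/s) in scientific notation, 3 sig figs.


rate = A * dP / (mu * Rm)
rate = 1.6 * 155000 / (0.002 * 1e+10)
rate = 248000.0 / 2.000e+07
rate = 1.24e-02 m^3/s


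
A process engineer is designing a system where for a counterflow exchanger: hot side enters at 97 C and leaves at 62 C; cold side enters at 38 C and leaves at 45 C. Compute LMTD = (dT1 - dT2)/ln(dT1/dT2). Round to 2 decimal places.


dT1 = Th_in - Tc_out = 97 - 45 = 52
dT2 = Th_out - Tc_in = 62 - 38 = 24
LMTD = (dT1 - dT2) / ln(dT1/dT2)
LMTD = (52 - 24) / ln(52/24)
LMTD = 36.21 K


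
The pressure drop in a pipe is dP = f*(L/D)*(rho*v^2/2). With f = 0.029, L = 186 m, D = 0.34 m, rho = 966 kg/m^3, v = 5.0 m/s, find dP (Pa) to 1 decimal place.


dP = f * (L/D) * (rho*v^2/2)
dP = 0.029 * (186/0.34) * (966*5.0^2/2)
L/D = 547.05882353
rho*v^2/2 = 966*25.0/2 = 12075.0
dP = 0.029 * 547.05882353 * 12075.0
dP = 191566.3 Pa


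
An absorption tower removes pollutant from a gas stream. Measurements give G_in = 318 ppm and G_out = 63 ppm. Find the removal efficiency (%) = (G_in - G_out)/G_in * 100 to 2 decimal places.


Efficiency = (G_in - G_out) / G_in * 100%
Efficiency = (318 - 63) / 318 * 100
Efficiency = 255 / 318 * 100
Efficiency = 80.19%


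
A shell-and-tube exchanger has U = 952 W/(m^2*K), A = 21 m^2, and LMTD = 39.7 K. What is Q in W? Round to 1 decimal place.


Q = U * A * LMTD
Q = 952 * 21 * 39.7
Q = 793682.4 W


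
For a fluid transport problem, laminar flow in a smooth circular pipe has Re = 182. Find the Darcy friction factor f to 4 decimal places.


f = 64 / Re
f = 64 / 182
f = 0.3516


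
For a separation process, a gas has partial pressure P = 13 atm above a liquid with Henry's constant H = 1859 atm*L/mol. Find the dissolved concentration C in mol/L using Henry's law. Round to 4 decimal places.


C = P / H
C = 13 / 1859
C = 0.0070 mol/L


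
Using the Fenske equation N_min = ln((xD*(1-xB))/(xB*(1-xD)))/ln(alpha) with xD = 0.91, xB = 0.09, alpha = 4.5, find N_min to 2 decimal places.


N_min = ln((xD*(1-xB))/(xB*(1-xD))) / ln(alpha)
Numerator inside ln: 0.8281 / 0.0081 = 102.234568
ln(102.234568) = 4.62727
ln(alpha) = ln(4.5) = 1.504077
N_min = 4.62727 / 1.504077 = 3.08


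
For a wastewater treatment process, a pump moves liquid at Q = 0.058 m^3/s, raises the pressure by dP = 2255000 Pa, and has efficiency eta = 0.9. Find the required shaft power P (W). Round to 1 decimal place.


P = Q * dP / eta
P = 0.058 * 2255000 / 0.9
P = 130790.0 / 0.9
P = 145322.2 W


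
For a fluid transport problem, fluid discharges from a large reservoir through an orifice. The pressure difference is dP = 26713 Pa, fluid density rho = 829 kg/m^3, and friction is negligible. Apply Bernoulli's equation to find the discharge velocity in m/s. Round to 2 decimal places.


v = sqrt(2*dP/rho)
v = sqrt(2*26713/829)
v = sqrt(64.446321)
v = 8.03 m/s


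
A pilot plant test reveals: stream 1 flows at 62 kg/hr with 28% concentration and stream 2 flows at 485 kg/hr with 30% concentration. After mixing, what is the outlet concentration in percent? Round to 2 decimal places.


Mass balance on solute: F1*x1 + F2*x2 = F3*x3
F3 = F1 + F2 = 62 + 485 = 547 kg/hr
x3 = (F1*x1 + F2*x2)/F3
x3 = (62*0.28 + 485*0.3) / 547
x3 = 29.77%


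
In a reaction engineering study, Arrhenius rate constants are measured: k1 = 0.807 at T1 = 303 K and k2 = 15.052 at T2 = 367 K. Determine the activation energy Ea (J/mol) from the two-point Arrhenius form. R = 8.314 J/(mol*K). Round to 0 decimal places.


Ea = R * ln(k2/k1) / (1/T1 - 1/T2)
ln(k2/k1) = ln(15.052/0.807) = 2.9259425
1/T1 - 1/T2 = 1/303 - 1/367 = 0.000575534393
Ea = 8.314 * 2.9259425 / 0.000575534393
Ea = 42267 J/mol


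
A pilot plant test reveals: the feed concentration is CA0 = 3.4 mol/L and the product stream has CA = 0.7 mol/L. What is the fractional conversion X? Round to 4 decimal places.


X = (CA0 - CA) / CA0
X = (3.4 - 0.7) / 3.4
X = 2.7 / 3.4
X = 0.7941


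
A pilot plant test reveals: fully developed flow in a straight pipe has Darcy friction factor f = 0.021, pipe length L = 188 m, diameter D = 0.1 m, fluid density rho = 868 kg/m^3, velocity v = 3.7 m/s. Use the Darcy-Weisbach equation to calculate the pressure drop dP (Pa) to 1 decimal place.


dP = f * (L/D) * (rho*v^2/2)
dP = 0.021 * (188/0.1) * (868*3.7^2/2)
L/D = 1880.0
rho*v^2/2 = 868*13.69/2 = 5941.46
dP = 0.021 * 1880.0 * 5941.46
dP = 234568.8 Pa


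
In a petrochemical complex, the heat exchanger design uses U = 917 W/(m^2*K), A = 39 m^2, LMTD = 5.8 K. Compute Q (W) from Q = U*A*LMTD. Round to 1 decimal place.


Q = U * A * LMTD
Q = 917 * 39 * 5.8
Q = 207425.4 W


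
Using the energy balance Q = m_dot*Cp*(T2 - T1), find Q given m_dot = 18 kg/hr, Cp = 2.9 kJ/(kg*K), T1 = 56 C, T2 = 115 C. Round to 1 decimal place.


Q = m_dot * Cp * (T2 - T1)
Q = 18 * 2.9 * (115 - 56)
Q = 18 * 2.9 * 59
Q = 3079.8 kJ/hr


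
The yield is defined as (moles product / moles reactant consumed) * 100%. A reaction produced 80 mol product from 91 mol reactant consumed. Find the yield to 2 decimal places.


Yield = (moles product / moles consumed) * 100%
Yield = (80 / 91) * 100
Yield = 0.8791 * 100
Yield = 87.91%


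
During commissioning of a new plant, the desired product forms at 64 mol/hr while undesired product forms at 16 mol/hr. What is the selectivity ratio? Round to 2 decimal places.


S = desired product rate / undesired product rate
S = 64 / 16
S = 4.00


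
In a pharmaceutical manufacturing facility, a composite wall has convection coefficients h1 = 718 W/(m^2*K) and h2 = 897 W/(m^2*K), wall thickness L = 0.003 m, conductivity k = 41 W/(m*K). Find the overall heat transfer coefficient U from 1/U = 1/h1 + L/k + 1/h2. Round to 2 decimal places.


1/U = 1/h1 + L/k + 1/h2
1/U = 1/718 + 0.003/41 + 1/897
1/U = 0.0013927577 + 7.31707e-05 + 0.0011148272
1/U = 0.0025807556
U = 387.48 W/(m^2*K)


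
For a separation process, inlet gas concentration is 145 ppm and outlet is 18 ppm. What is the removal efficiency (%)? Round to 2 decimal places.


Efficiency = (G_in - G_out) / G_in * 100%
Efficiency = (145 - 18) / 145 * 100
Efficiency = 127 / 145 * 100
Efficiency = 87.59%


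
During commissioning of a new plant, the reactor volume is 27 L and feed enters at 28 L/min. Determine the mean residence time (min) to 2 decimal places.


tau = V / v0
tau = 27 / 28
tau = 0.96 min


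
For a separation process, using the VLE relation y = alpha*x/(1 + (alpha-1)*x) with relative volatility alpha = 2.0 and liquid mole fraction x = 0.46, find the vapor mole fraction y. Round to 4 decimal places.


y = alpha*x / (1 + (alpha-1)*x)
y = 2.0*0.46 / (1 + (2.0-1)*0.46)
y = 0.92 / (1 + 0.46)
y = 0.92 / 1.46
y = 0.6301


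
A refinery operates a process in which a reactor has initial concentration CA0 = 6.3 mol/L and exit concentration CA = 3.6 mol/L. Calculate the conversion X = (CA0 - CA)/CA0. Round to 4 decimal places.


X = (CA0 - CA) / CA0
X = (6.3 - 3.6) / 6.3
X = 2.7 / 6.3
X = 0.4286


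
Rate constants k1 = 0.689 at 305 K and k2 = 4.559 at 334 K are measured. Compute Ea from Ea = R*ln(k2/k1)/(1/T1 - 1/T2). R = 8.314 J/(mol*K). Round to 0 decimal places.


Ea = R * ln(k2/k1) / (1/T1 - 1/T2)
ln(k2/k1) = ln(4.559/0.689) = 1.8896173
1/T1 - 1/T2 = 1/305 - 1/334 = 0.000284676549
Ea = 8.314 * 1.8896173 / 0.000284676549
Ea = 55186 J/mol


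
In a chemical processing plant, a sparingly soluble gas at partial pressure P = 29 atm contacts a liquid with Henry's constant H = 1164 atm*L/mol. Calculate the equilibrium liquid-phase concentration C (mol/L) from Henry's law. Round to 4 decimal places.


C = P / H
C = 29 / 1164
C = 0.0249 mol/L


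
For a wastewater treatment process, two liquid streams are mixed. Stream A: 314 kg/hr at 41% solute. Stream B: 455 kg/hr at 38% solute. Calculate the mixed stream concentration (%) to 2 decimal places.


Mass balance on solute: F1*x1 + F2*x2 = F3*x3
F3 = F1 + F2 = 314 + 455 = 769 kg/hr
x3 = (F1*x1 + F2*x2)/F3
x3 = (314*0.41 + 455*0.38) / 769
x3 = 39.22%


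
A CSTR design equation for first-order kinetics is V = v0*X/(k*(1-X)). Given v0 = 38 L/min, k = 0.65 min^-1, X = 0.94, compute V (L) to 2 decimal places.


V = v0 * X / (k * (1 - X))
V = 38 * 0.94 / (0.65 * (1 - 0.94))
V = 35.72 / (0.65 * 0.06)
V = 35.72 / 0.039
V = 915.90 L


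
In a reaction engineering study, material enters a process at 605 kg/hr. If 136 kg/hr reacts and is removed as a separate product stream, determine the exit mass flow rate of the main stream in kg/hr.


Steady-state mass balance on the main outlet: F_out = F_in - F_removed
F_out = 605 - 136
F_out = 469 kg/hr


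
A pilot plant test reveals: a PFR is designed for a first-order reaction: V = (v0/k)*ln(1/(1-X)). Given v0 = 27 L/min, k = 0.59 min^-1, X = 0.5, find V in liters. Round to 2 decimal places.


V = (v0/k) * ln(1/(1-X))
V = (27/0.59) * ln(1/(1-0.5))
V = 45.762712 * ln(2.0)
V = 45.762712 * 0.693147
V = 31.72 L


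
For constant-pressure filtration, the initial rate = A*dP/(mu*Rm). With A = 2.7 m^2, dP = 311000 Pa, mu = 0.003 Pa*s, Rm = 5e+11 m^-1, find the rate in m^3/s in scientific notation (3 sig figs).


rate = A * dP / (mu * Rm)
rate = 2.7 * 311000 / (0.003 * 5e+11)
rate = 839700.0 / 1.500e+09
rate = 5.60e-04 m^3/s


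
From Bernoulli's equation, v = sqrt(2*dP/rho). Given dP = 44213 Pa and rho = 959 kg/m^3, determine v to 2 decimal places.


v = sqrt(2*dP/rho)
v = sqrt(2*44213/959)
v = sqrt(92.206465)
v = 9.60 m/s


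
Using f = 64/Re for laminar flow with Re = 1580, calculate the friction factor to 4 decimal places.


f = 64 / Re
f = 64 / 1580
f = 0.0405


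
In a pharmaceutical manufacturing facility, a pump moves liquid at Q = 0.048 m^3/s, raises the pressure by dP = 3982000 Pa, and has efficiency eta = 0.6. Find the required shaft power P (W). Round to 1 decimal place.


P = Q * dP / eta
P = 0.048 * 3982000 / 0.6
P = 191136.0 / 0.6
P = 318560.0 W


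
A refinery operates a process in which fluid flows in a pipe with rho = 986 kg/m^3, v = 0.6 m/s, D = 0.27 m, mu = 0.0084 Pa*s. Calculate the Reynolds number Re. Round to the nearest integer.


Re = rho * v * D / mu
Re = 986 * 0.6 * 0.27 / 0.0084
Re = 159.732 / 0.0084
Re = 19016


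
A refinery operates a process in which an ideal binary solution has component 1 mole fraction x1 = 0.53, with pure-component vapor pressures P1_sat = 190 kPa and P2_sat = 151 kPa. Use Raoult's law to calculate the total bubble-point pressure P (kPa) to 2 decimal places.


P = x1*P1_sat + x2*P2_sat
x2 = 1 - x1 = 1 - 0.53 = 0.47
P = 0.53*190 + 0.47*151
P = 100.7 + 70.97
P = 171.67 kPa


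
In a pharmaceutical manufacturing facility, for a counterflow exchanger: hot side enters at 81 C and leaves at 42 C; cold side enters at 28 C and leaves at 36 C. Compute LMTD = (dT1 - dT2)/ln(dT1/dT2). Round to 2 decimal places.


dT1 = Th_in - Tc_out = 81 - 36 = 45
dT2 = Th_out - Tc_in = 42 - 28 = 14
LMTD = (dT1 - dT2) / ln(dT1/dT2)
LMTD = (45 - 14) / ln(45/14)
LMTD = 26.55 K


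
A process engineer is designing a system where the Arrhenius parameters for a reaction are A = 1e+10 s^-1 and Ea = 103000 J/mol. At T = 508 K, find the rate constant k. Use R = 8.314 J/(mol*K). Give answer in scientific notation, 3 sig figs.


k = A * exp(-Ea/(R*T))
k = 1e+10 * exp(-103000 / (8.314 * 508))
k = 1e+10 * exp(-24.387287)
k = 2.56e-01


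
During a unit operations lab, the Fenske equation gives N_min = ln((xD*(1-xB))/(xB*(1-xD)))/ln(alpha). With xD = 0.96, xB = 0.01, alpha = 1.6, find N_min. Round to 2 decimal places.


N_min = ln((xD*(1-xB))/(xB*(1-xD))) / ln(alpha)
Numerator inside ln: 0.9504 / 0.0004 = 2376.0
ln(2376.0) = 7.773174
ln(alpha) = ln(1.6) = 0.470004
N_min = 7.773174 / 0.470004 = 16.54


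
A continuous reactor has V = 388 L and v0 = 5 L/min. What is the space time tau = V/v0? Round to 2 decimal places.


tau = V / v0
tau = 388 / 5
tau = 77.60 min


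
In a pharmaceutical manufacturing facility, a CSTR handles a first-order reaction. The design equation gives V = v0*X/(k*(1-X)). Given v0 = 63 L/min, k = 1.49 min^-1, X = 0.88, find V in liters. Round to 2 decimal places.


V = v0 * X / (k * (1 - X))
V = 63 * 0.88 / (1.49 * (1 - 0.88))
V = 55.44 / (1.49 * 0.12)
V = 55.44 / 0.1788
V = 310.07 L


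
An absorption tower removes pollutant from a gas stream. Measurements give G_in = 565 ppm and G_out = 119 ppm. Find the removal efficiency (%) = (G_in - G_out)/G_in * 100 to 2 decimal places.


Efficiency = (G_in - G_out) / G_in * 100%
Efficiency = (565 - 119) / 565 * 100
Efficiency = 446 / 565 * 100
Efficiency = 78.94%


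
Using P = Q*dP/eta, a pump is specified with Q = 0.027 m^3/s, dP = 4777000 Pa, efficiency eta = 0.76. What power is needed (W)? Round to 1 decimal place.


P = Q * dP / eta
P = 0.027 * 4777000 / 0.76
P = 128979.0 / 0.76
P = 169709.2 W


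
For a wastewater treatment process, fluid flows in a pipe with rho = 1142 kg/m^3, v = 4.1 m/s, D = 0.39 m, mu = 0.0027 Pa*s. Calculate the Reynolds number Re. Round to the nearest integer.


Re = rho * v * D / mu
Re = 1142 * 4.1 * 0.39 / 0.0027
Re = 1826.058 / 0.0027
Re = 676318


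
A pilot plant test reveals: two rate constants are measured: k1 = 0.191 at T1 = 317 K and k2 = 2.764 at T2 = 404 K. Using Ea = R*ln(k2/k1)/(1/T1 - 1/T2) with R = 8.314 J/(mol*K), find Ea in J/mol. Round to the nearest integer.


Ea = R * ln(k2/k1) / (1/T1 - 1/T2)
ln(k2/k1) = ln(2.764/0.191) = 2.6721608
1/T1 - 1/T2 = 1/317 - 1/404 = 0.000679326608
Ea = 8.314 * 2.6721608 / 0.000679326608
Ea = 32703 J/mol
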